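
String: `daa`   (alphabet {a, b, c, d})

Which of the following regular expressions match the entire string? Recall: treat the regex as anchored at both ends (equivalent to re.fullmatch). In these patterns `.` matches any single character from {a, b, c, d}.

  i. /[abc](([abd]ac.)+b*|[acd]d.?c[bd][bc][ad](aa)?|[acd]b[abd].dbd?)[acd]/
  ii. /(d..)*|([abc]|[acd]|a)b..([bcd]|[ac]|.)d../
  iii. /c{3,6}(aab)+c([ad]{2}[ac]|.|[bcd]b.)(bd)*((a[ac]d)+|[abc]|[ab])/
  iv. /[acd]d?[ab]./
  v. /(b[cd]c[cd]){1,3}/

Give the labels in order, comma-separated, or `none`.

i → no match
ii → match
iii → no match — must start with `c`
iv → match
v → no match — must start with `b`

ii, iv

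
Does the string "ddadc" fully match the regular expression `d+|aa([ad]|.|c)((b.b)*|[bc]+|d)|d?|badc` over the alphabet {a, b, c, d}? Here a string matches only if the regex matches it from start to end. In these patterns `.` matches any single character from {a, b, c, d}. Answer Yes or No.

No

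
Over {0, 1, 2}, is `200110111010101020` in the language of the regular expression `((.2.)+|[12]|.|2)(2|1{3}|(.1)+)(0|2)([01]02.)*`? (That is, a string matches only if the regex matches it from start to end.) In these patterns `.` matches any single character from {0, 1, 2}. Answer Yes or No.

No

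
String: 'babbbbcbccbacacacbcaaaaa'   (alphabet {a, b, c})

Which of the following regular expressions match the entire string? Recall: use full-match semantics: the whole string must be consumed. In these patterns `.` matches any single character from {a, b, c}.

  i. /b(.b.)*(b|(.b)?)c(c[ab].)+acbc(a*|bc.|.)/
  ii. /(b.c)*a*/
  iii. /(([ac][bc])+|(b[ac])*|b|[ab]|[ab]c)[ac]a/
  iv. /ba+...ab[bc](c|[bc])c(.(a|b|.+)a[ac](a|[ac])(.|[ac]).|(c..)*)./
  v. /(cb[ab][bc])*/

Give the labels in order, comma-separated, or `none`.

i

i → match
ii → no match
iii → no match
iv → no match
v → no match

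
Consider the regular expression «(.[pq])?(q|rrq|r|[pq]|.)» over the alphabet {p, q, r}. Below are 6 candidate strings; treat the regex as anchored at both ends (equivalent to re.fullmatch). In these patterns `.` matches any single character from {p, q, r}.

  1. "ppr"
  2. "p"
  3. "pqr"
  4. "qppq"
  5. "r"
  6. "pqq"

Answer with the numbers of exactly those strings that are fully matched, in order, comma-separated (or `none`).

1. "ppr" → match
2. "p" → match
3. "pqr" → match
4. "qppq" → no match
5. "r" → match
6. "pqq" → match

1, 2, 3, 5, 6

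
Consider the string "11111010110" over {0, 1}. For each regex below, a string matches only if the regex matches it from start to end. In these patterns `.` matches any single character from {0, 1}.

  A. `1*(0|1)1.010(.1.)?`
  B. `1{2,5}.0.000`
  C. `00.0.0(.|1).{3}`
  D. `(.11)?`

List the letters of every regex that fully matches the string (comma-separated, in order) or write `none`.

A → match
B → no match — must end with "000"
C → no match — must start with "00"
D → no match

A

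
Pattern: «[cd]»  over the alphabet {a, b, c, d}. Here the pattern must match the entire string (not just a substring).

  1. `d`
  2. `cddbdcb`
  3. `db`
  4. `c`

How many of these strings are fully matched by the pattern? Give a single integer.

1 → match
2 → no match
3 → no match
4 → match
Total matched: 2

2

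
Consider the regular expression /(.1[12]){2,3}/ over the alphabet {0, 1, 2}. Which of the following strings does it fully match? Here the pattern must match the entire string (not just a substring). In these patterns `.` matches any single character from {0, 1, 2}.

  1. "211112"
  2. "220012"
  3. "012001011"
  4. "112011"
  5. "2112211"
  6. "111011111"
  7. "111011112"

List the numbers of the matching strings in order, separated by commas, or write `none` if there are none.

1 → match
2 → no match
3 → no match
4 → match
5 → no match
6 → match
7 → match

1, 4, 6, 7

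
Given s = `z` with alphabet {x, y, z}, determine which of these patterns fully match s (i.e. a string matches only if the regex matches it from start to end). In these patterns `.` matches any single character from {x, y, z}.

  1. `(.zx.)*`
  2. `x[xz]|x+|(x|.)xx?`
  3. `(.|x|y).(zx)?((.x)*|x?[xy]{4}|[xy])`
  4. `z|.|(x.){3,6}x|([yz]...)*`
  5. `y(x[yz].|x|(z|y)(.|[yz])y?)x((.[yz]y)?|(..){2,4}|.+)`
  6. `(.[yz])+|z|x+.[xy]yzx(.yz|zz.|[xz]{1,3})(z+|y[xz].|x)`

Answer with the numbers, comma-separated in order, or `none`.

4, 6

1 → no match
2 → no match
3 → no match
4 → match
5 → no match — must start with `y`
6 → match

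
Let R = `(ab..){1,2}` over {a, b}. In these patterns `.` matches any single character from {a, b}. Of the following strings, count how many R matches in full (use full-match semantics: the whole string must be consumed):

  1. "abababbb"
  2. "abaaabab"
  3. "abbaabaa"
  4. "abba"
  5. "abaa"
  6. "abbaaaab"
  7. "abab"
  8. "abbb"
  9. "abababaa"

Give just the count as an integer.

8

1. "abababbb" → match
2. "abaaabab" → match
3. "abbaabaa" → match
4. "abba" → match
5. "abaa" → match
6. "abbaaaab" → no match
7. "abab" → match
8. "abbb" → match
9. "abababaa" → match
Total matched: 8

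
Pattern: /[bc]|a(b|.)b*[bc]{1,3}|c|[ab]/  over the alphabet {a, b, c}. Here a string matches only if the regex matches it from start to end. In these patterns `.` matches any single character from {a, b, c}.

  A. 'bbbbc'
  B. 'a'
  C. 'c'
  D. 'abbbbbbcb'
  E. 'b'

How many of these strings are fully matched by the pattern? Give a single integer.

4

A → no match
B → match
C → match
D → match
E → match
Total matched: 4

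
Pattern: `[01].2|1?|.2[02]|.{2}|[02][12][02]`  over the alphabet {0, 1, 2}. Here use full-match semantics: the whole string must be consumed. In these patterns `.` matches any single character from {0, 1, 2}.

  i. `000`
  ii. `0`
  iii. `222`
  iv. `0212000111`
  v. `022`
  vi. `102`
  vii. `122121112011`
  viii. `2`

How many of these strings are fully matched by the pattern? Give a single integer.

3

i → no match
ii → no match
iii → match
iv → no match
v → match
vi → match
vii → no match
viii → no match
Total matched: 3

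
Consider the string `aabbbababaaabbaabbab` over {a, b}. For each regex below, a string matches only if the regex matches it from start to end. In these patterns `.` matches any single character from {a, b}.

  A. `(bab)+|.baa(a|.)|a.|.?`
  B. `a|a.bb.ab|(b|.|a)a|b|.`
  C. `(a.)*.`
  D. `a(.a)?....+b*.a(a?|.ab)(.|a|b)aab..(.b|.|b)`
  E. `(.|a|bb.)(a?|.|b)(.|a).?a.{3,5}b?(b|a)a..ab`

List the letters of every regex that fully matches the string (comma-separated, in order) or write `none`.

D

A → no match
B → no match
C → no match
D → match
E → no match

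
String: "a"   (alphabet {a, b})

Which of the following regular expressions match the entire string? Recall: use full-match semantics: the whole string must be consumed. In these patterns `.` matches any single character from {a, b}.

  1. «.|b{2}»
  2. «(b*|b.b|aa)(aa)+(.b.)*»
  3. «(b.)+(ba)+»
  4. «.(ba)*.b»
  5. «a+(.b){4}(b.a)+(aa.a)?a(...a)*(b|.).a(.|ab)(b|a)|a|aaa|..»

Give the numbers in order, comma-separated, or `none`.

1, 5

1 → match
2 → no match
3 → no match — must start with "b"
4 → no match — must end with "b"
5 → match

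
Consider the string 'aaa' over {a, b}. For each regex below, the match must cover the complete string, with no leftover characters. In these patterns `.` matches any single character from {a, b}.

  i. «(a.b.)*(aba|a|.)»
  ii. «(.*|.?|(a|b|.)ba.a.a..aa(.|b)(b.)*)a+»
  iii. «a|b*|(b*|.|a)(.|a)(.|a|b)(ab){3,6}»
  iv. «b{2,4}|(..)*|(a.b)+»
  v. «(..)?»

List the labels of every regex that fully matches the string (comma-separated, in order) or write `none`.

ii

i → no match
ii → match
iii → no match
iv → no match
v → no match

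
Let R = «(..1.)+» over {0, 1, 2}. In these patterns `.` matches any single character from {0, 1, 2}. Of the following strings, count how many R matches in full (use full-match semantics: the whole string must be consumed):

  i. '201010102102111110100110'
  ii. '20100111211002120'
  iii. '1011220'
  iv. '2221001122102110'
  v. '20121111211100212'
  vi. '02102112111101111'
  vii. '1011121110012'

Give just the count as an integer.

i → no match
ii → no match
iii → no match
iv → no match
v → no match
vi → no match
vii → no match
Total matched: 0

0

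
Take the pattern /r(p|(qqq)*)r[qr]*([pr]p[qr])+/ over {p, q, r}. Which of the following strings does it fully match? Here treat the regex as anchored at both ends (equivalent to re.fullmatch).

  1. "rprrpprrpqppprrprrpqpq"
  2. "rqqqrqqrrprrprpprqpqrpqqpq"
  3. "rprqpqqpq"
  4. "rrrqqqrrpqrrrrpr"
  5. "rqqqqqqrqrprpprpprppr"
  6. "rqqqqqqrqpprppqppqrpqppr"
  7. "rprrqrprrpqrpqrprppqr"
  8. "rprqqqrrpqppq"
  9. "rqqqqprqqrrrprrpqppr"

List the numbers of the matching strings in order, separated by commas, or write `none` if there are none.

1 → no match
2 → no match
3. "rprqpqqpq" → no match
4 → no match
5 → match
6 → match
7 → no match
8 → match
9 → no match

5, 6, 8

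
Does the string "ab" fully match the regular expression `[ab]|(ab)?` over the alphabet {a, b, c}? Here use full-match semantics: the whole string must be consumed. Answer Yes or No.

Yes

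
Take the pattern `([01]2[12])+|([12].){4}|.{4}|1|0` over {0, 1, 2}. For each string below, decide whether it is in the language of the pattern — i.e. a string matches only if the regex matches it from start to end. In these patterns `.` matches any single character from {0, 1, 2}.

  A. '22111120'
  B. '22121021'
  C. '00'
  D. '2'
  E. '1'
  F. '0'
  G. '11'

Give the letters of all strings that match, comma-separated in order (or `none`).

A. '22111120' → match
B. '22121021' → match
C. '00' → no match
D. '2' → no match
E. '1' → match
F. '0' → match
G. '11' → no match

A, B, E, F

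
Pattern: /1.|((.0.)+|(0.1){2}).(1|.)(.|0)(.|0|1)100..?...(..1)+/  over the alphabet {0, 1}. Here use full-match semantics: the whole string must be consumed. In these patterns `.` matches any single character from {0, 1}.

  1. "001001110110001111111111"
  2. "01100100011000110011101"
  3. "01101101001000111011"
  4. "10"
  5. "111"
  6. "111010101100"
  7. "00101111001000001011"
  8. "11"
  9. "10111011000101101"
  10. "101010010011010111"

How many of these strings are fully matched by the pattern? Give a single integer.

8

1 → match
2 → match
3 → match
4. "10" → match
5. "111" → no match
6. "111010101100" → no match
7 → match
8. "11" → match
9 → match
10 → match
Total matched: 8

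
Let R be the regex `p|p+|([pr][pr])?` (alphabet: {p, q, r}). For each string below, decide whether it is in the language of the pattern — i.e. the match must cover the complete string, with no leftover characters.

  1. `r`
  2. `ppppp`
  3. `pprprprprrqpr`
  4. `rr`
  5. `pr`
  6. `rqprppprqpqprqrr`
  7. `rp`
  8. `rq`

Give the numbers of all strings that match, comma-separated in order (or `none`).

1 → no match
2 → match
3 → no match
4 → match
5 → match
6 → no match
7 → match
8 → no match

2, 4, 5, 7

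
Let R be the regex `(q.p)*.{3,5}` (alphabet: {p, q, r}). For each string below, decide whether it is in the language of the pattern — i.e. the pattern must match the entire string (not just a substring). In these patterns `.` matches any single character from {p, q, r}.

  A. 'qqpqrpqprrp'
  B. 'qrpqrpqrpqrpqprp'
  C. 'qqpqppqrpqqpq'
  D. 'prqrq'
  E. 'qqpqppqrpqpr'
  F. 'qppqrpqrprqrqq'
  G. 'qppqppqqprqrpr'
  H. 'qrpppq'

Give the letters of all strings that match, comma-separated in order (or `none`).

A, B, C, D, E, F, G, H

A → match
B → match
C → match
D → match
E → match
F → match
G → match
H → match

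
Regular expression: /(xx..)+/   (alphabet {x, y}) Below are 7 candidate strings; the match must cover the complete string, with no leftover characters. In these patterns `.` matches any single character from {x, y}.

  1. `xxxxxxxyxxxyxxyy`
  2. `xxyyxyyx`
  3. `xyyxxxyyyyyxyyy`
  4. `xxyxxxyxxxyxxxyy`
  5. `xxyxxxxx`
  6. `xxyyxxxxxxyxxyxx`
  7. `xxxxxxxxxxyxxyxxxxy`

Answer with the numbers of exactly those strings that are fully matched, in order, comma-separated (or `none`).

1, 4, 5

1 → match
2 → no match
3 → no match — must start with `xx`
4 → match
5 → match
6 → no match
7 → no match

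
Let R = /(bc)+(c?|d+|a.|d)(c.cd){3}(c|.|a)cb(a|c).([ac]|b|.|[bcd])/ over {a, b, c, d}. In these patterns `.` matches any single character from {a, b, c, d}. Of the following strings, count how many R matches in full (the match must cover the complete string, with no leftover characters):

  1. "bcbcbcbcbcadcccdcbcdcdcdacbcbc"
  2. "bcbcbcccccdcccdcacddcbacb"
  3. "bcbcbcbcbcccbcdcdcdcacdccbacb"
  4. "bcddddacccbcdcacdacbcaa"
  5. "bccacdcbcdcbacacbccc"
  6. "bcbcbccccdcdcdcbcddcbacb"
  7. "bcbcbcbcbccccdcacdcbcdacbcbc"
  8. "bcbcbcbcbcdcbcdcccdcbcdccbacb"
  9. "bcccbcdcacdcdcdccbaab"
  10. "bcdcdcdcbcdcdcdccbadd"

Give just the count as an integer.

8

1 → match
2 → match
3 → match
4 → no match
5 → no match
6 → match
7 → match
8 → match
9 → match
10 → match
Total matched: 8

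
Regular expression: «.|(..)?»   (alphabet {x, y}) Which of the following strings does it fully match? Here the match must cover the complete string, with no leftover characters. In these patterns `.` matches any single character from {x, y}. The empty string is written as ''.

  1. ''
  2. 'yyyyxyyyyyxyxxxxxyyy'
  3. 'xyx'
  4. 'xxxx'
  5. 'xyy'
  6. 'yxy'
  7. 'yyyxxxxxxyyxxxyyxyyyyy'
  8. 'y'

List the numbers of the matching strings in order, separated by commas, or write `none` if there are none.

1 → match
2 → no match
3 → no match
4 → no match
5 → no match
6 → no match
7 → no match
8 → match

1, 8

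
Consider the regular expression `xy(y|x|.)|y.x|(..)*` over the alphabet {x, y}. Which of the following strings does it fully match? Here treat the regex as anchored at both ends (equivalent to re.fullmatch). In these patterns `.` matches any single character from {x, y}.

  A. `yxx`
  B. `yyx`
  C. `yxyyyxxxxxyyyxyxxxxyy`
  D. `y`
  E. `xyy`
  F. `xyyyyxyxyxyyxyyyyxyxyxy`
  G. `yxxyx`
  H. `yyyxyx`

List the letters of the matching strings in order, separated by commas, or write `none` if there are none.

A → match
B → match
C → no match
D → no match
E → match
F → no match
G → no match
H → match

A, B, E, H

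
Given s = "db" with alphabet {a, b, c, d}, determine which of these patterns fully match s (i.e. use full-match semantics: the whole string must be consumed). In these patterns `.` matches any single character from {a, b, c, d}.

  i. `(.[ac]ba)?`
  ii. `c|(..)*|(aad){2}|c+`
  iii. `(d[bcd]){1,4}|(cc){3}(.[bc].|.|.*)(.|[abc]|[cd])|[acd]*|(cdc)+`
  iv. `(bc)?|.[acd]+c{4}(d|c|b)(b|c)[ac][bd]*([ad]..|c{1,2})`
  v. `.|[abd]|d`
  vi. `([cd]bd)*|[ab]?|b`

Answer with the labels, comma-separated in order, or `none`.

i → no match
ii → match
iii → match
iv → no match
v → no match
vi → no match

ii, iii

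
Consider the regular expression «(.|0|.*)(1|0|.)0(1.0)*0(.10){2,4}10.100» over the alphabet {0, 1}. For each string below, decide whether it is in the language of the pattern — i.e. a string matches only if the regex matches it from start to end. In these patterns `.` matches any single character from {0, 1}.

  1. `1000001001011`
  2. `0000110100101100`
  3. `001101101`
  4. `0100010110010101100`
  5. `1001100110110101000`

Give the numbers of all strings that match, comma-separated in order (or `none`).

1 → no match — must end with `100`
2 → no match
3 → no match — must end with `100`
4 → match
5 → no match — must end with `100`

4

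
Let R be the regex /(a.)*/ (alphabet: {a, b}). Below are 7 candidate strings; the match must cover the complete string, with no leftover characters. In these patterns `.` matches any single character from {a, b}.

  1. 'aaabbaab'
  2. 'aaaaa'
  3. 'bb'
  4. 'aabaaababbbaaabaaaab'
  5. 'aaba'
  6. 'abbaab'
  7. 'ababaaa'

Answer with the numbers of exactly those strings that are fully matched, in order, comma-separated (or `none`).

none

1 → no match
2 → no match
3 → no match
4 → no match
5 → no match
6 → no match
7 → no match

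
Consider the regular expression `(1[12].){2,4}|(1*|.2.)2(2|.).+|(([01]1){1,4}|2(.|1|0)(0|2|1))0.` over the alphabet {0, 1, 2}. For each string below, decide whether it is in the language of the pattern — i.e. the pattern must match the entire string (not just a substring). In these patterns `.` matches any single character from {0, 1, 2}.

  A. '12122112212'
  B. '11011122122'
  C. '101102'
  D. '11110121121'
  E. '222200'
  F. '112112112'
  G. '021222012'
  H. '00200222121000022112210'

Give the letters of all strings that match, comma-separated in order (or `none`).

A → match
B → no match
C → no match
D → no match
E → match
F → match
G → match
H → no match

A, E, F, G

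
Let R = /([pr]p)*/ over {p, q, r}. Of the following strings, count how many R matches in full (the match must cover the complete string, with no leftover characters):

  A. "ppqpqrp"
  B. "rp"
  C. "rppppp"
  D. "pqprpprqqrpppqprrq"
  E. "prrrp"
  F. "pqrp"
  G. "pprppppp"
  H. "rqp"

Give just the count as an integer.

A → no match
B → match
C → match
D → no match
E → no match
F → no match
G → match
H → no match
Total matched: 3

3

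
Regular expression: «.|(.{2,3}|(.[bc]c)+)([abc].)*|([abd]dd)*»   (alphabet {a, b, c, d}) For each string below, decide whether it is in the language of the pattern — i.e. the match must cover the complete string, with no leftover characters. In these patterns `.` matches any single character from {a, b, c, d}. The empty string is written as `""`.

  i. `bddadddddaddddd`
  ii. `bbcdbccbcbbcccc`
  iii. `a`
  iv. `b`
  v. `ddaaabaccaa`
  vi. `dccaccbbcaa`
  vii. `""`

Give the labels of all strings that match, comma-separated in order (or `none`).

i → match
ii → match
iii → match
iv → match
v → match
vi → match
vii → match

i, ii, iii, iv, v, vi, vii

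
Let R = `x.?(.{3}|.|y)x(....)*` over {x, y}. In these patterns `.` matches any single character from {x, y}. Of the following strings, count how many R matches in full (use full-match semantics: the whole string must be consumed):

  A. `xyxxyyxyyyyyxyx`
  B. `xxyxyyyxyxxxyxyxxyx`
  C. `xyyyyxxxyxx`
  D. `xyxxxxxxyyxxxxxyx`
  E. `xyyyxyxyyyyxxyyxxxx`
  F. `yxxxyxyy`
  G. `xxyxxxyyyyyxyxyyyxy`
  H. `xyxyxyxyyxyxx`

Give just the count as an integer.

A → match
B → no match
C → no match
D → match
E → no match
F → no match — must start with `x`
G → no match
H → match
Total matched: 3

3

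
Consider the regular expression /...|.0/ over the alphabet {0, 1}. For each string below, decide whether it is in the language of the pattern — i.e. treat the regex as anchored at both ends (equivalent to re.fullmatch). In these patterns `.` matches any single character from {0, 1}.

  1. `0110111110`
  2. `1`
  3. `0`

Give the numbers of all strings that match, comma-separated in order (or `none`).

none

1 → no match
2 → no match
3 → no match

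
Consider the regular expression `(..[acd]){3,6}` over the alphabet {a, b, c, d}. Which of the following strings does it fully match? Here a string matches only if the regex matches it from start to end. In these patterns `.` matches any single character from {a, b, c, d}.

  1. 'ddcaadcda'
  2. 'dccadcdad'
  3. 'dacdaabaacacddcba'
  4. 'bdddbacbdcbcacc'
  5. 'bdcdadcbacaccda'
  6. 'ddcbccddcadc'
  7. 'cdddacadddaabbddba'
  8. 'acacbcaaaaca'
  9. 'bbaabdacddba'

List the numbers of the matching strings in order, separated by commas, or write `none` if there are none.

1, 2, 4, 5, 6, 7, 8, 9

1. 'ddcaadcda' → match
2. 'dccadcdad' → match
3 → no match
4 → match
5 → match
6. 'ddcbccddcadc' → match
7 → match
8. 'acacbcaaaaca' → match
9. 'bbaabdacddba' → match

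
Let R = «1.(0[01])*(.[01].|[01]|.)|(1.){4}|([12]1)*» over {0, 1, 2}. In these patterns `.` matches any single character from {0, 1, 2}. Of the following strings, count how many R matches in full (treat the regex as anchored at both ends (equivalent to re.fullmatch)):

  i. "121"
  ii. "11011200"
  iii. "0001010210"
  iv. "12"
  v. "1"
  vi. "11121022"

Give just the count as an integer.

1

i. "121" → match
ii. "11011200" → no match
iii. "0001010210" → no match
iv. "12" → no match
v. "1" → no match
vi. "11121022" → no match
Total matched: 1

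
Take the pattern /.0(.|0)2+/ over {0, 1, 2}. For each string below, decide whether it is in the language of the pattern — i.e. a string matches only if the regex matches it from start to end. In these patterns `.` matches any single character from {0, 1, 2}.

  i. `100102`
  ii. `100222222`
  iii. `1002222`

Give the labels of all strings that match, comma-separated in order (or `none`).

ii, iii

i → no match
ii → match
iii → match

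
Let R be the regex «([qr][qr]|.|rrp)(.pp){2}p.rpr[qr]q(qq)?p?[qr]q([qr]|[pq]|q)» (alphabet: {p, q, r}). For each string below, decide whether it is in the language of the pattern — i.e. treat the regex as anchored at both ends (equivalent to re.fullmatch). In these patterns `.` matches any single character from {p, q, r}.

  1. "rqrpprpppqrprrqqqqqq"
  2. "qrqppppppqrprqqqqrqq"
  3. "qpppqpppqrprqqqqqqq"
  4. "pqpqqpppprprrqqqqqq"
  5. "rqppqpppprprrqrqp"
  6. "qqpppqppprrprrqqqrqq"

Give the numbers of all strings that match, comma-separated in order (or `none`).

1 → match
2 → match
3 → match
4 → no match
5 → match
6 → match

1, 2, 3, 5, 6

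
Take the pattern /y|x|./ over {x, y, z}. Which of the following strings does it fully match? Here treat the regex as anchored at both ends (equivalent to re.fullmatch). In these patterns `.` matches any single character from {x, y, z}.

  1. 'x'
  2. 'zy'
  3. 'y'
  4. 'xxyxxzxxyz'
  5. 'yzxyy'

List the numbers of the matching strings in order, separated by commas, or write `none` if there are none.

1, 3

1 → match
2 → no match
3 → match
4 → no match
5 → no match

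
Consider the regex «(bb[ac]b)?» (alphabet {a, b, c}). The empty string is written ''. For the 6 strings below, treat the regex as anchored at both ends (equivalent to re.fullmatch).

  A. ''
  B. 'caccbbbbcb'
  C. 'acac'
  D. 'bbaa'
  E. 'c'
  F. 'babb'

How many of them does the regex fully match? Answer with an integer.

A → match
B → no match
C → no match
D → no match
E → no match
F → no match
Total matched: 1

1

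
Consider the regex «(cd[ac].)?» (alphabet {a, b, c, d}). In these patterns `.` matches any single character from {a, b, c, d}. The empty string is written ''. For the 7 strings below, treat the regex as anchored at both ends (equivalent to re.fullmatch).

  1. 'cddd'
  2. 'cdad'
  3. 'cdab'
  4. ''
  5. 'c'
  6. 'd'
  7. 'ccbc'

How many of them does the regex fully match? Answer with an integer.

1 → no match
2 → match
3 → match
4 → match
5 → no match
6 → no match
7 → no match
Total matched: 3

3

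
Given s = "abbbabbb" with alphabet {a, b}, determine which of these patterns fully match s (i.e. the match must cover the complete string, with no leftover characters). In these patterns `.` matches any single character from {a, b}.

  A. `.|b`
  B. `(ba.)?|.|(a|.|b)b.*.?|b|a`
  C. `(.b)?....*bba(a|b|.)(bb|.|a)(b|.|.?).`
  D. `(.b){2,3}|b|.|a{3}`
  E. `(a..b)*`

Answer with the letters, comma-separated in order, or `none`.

A → no match
B → match
C → no match
D → no match
E → match

B, E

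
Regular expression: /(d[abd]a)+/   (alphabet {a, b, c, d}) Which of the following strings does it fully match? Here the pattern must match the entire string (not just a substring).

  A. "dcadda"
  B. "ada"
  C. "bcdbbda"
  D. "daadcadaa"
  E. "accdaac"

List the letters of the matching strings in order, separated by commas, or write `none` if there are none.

A → no match
B → no match — must start with "d"
C → no match — must start with "d"
D → no match
E → no match — must start with "d"

none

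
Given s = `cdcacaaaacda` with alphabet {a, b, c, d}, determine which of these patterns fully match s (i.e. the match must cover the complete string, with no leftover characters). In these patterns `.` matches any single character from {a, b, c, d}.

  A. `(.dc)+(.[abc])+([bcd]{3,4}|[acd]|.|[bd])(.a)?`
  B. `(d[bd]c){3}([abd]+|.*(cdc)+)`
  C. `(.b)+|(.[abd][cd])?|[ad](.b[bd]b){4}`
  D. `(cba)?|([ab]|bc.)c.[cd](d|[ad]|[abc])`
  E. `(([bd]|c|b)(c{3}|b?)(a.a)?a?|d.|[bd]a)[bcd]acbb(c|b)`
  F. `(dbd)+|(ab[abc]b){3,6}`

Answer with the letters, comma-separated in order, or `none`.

A

A → match
B → no match — must start with `d`
C → no match
D → no match
E → no match
F → no match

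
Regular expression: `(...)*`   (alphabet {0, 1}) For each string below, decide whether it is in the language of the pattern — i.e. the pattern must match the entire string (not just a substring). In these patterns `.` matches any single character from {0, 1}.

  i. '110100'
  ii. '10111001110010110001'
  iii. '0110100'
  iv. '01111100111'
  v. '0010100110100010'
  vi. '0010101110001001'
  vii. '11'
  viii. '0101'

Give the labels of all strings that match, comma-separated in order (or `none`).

i. '110100' → match
ii → no match
iii. '0110100' → no match
iv. '01111100111' → no match
v → no match
vi → no match
vii. '11' → no match
viii. '0101' → no match

i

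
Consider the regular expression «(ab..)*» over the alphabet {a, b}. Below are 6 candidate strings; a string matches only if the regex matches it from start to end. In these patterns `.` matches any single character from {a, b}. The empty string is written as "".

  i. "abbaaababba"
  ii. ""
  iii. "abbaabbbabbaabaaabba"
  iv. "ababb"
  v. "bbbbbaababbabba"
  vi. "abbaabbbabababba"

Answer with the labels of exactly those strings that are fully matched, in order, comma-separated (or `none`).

i. "abbaaababba" → no match
ii. "" → match
iii → match
iv. "ababb" → no match
v → no match
vi → match

ii, iii, vi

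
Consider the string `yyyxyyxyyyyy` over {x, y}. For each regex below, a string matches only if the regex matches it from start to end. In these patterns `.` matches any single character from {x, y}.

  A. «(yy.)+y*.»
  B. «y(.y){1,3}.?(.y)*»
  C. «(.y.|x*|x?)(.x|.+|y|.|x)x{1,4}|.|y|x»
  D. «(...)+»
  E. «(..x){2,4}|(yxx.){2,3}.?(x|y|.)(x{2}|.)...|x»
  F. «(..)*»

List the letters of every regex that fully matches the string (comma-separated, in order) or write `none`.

B, D, F

A → no match
B → match
C → no match
D → match
E → no match
F → match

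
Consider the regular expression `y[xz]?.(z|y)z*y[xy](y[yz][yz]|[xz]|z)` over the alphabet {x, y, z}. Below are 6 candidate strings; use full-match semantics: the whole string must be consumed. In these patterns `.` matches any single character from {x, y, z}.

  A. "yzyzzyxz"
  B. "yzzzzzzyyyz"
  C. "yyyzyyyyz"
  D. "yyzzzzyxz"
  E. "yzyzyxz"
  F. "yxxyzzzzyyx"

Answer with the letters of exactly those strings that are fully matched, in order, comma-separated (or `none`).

A, C, D, E, F

A → match
B → no match
C → match
D → match
E → match
F → match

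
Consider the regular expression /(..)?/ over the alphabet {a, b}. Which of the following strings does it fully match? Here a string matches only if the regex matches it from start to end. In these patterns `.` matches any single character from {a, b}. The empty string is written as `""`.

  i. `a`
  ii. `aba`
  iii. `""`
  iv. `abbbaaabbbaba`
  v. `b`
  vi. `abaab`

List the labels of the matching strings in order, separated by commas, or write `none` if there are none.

i → no match
ii → no match
iii → match
iv → no match
v → no match
vi → no match

iii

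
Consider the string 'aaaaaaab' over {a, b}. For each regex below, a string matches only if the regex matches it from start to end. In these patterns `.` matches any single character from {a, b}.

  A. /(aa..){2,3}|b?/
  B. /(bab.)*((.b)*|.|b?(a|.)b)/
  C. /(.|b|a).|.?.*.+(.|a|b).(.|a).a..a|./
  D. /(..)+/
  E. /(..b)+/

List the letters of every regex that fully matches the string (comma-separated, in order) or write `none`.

A → match
B → no match
C → no match
D → match
E → no match

A, D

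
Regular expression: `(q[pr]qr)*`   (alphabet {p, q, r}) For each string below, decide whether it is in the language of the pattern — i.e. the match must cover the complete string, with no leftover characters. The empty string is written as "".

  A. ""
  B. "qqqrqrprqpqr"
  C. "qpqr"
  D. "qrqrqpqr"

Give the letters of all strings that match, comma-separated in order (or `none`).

A, C, D

A → match
B → no match
C → match
D → match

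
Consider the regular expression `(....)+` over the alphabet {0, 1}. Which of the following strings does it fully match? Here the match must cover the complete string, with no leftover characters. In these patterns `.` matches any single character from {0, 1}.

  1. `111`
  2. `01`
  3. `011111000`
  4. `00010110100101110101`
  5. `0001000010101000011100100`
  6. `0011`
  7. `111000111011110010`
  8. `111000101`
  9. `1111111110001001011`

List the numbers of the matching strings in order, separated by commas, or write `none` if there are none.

4, 6

1. `111` → no match
2. `01` → no match
3. `011111000` → no match
4 → match
5 → no match
6. `0011` → match
7 → no match
8. `111000101` → no match
9 → no match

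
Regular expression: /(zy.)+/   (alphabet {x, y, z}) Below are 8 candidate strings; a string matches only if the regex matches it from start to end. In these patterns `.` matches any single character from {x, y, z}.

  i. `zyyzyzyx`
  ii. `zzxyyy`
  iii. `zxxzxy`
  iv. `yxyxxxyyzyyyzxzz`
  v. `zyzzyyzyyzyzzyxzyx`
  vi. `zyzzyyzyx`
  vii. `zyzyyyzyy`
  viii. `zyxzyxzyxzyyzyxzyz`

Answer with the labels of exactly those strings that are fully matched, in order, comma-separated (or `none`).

i → no match
ii → no match — must start with `zy`
iii → no match — must start with `zy`
iv → no match — must start with `zy`
v → match
vi → match
vii → no match
viii → match

v, vi, viii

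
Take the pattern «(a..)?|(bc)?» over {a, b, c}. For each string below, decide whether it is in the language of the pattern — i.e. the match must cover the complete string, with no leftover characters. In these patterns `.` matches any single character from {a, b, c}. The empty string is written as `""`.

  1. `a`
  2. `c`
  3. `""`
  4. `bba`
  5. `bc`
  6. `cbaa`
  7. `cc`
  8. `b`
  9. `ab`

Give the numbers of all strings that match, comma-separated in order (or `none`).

1 → no match
2 → no match
3 → match
4 → no match
5 → match
6 → no match
7 → no match
8 → no match
9 → no match

3, 5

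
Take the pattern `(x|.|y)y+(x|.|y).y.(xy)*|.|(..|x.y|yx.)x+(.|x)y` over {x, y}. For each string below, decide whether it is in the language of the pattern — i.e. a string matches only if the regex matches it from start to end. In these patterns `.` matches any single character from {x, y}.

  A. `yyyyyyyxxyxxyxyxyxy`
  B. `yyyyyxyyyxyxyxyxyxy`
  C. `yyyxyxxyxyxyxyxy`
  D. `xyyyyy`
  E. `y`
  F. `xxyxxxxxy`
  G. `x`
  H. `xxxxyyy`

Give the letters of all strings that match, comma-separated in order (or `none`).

A, B, C, D, E, F, G

A → match
B → match
C → match
D → match
E → match
F → match
G → match
H → no match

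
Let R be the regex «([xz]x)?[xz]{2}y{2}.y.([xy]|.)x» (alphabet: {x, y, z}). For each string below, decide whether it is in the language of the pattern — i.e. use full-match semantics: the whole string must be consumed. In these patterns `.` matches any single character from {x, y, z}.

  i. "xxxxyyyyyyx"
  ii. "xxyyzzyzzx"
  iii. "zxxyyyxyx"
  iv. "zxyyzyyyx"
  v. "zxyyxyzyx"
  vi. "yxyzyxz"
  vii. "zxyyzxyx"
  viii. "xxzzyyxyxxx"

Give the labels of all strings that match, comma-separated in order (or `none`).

i → match
ii → no match
iii → no match
iv → match
v → match
vi → no match — must end with "x"
vii → no match
viii → match

i, iv, v, viii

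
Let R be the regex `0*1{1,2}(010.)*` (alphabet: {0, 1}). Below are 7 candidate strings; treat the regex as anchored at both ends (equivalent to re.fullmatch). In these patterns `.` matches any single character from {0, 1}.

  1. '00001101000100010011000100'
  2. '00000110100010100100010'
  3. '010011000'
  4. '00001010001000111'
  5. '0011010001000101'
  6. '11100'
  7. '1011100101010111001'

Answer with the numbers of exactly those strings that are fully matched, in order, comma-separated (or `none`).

5

1 → no match
2 → no match
3 → no match
4 → no match
5 → match
6 → no match
7 → no match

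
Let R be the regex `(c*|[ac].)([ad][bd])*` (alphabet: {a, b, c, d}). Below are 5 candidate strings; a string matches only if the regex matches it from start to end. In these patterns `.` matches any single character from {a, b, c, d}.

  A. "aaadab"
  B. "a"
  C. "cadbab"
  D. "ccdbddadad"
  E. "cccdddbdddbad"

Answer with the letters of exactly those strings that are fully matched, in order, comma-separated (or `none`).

A, C, D, E

A. "aaadab" → match
B. "a" → no match
C. "cadbab" → match
D. "ccdbddadad" → match
E → match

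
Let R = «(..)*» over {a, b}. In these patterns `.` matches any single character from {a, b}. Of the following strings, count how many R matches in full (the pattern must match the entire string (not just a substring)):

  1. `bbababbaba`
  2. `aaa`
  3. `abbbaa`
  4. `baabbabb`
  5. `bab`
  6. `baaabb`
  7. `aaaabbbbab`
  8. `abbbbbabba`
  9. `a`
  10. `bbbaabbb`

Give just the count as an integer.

7

1 → match
2 → no match
3 → match
4 → match
5 → no match
6 → match
7 → match
8 → match
9 → no match
10 → match
Total matched: 7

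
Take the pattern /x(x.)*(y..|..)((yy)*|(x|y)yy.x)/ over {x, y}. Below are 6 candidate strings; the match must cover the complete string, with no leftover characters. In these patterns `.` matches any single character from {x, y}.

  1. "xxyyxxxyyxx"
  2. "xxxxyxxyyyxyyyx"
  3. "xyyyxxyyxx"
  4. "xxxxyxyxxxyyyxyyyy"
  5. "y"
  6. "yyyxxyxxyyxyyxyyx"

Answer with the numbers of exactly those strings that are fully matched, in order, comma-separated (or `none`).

1. "xxyyxxxyyxx" → match
2 → match
3. "xyyyxxyyxx" → no match
4 → match
5. "y" → no match — must start with "x"
6 → no match — must start with "x"

1, 2, 4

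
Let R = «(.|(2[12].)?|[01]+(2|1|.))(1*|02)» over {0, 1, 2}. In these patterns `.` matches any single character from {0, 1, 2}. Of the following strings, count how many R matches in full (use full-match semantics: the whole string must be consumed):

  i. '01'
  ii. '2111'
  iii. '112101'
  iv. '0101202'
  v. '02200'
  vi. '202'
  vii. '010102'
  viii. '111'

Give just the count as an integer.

i → match
ii → match
iii → no match
iv → match
v → no match
vi → match
vii → match
viii → match
Total matched: 6

6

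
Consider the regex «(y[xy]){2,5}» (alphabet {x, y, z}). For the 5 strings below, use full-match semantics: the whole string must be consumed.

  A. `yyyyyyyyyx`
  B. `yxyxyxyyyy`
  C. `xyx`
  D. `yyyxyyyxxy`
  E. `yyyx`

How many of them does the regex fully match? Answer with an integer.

3

A → match
B → match
C → no match — must start with `y`
D → no match
E → match
Total matched: 3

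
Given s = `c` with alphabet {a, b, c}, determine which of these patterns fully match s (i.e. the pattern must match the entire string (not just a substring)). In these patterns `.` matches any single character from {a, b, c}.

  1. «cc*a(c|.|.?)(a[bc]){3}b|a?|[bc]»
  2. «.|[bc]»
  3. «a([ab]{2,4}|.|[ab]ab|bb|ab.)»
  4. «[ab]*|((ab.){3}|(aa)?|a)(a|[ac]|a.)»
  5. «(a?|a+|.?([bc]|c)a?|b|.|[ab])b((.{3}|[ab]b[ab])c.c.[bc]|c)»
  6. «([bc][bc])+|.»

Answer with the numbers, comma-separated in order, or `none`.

1, 2, 4, 6

1 → match
2 → match
3 → no match — must start with `a`
4 → match
5 → no match
6 → match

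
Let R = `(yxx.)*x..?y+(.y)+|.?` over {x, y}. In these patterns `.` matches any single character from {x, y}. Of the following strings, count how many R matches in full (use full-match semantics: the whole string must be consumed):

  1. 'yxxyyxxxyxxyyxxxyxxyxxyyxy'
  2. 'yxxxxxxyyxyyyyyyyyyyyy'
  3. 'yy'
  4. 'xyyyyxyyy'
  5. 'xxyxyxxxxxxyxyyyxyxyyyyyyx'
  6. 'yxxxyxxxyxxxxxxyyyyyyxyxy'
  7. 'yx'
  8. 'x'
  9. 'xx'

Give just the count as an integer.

4

1 → match
2 → no match
3. 'yy' → no match
4. 'xyyyyxyyy' → match
5 → no match
6 → match
7. 'yx' → no match
8. 'x' → match
9. 'xx' → no match
Total matched: 4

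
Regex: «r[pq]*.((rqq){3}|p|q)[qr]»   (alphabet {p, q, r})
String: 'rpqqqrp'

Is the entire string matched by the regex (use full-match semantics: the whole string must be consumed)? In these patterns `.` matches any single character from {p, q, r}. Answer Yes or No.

No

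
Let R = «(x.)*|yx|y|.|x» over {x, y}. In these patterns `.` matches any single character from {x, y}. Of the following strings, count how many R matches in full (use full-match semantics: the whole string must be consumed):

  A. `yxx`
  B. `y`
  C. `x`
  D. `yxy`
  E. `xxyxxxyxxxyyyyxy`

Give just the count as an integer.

A → no match
B → match
C → match
D → no match
E → no match
Total matched: 2

2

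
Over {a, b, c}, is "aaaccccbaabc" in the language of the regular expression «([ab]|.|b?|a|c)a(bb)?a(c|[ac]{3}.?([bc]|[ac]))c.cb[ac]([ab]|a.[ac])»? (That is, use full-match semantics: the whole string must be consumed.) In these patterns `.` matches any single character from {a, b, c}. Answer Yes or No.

Yes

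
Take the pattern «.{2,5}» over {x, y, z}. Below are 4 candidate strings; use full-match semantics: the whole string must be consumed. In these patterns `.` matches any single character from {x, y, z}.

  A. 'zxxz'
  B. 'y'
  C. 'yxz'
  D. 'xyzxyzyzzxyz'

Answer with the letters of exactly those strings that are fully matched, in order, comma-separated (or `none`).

A → match
B → no match
C → match
D → no match

A, C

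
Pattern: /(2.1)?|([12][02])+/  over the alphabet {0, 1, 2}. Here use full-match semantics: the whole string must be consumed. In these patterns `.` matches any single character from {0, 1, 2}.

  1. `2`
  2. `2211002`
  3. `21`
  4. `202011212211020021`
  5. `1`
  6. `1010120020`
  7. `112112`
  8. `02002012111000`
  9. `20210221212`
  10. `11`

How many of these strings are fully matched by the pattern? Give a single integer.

0

1 → no match
2 → no match
3 → no match
4 → no match
5 → no match
6 → no match
7 → no match
8 → no match
9 → no match
10 → no match
Total matched: 0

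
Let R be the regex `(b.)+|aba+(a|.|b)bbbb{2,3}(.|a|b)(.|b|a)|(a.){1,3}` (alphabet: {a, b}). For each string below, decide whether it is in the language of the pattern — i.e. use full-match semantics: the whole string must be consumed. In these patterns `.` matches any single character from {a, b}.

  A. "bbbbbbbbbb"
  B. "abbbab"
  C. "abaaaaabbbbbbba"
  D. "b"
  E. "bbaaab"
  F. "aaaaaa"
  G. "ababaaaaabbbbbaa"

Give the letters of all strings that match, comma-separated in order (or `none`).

A, C, F

A → match
B → no match
C → match
D → no match
E → no match
F → match
G → no match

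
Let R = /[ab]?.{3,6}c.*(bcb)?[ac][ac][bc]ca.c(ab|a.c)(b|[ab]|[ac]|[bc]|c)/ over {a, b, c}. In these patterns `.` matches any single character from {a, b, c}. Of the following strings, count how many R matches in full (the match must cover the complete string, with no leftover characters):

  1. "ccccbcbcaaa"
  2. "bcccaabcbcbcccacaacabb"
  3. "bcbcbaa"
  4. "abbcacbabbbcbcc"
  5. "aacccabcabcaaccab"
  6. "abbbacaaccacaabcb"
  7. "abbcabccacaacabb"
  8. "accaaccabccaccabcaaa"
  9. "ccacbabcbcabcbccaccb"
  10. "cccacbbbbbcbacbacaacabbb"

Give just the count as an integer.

1 → no match
2 → no match
3 → no match
4 → no match
5 → no match
6 → no match
7 → no match
8 → no match
9 → no match
10 → no match
Total matched: 0

0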